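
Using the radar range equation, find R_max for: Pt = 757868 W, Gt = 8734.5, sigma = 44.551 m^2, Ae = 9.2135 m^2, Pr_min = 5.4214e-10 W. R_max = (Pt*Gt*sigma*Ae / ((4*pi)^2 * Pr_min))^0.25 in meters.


R^4 = 757868*8734.5*44.551*9.2135 / ((4*pi)^2 * 5.4214e-10) = 3.173822e+19
R_max = 3.173822e+19^0.25 = 75058 m

75058 m


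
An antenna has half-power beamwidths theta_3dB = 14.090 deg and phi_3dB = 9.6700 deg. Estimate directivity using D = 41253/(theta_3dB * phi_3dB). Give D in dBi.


D_linear = 41253 / (14.090 * 9.6700) = 302.7736
D_dBi = 10 * log10(302.7736) = 24.81 dBi

24.81 dBi


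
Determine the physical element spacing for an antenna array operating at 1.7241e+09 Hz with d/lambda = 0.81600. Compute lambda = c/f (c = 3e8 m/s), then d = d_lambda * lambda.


lambda = c / f = 3.0000e+08 / 1.7241e+09 = 0.1740038 m
d = 0.81600 * 0.1740038 = 0.1420 m

0.1420 m


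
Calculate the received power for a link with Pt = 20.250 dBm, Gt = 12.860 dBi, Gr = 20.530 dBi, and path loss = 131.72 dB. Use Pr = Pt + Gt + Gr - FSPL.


Pr = 20.250 + 12.860 + 20.530 - 131.72 = -78.08 dBm

-78.08 dBm


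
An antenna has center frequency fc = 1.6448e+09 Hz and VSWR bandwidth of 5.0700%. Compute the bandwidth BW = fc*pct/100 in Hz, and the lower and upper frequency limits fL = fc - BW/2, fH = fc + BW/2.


BW = 1.6448e+09 * 5.0700/100 = 8.339136e+07 Hz
fL = 1.6448e+09 - 8.339136e+07/2 = 1.603e+09 Hz
fH = 1.6448e+09 + 8.339136e+07/2 = 1.686e+09 Hz

BW=8.339e+07 Hz, fL=1.603e+09 Hz, fH=1.686e+09 Hz


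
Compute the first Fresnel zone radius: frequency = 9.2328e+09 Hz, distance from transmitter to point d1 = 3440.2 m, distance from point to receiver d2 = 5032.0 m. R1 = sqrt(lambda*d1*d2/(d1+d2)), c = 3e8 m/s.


lambda = c / f = 3.0000e+08 / 9.2328e+09 = 0.03249285 m
R1 = sqrt(0.03249285 * 3440.2 * 5032.0 / (3440.2 + 5032.0)) = 8.148 m

8.148 m


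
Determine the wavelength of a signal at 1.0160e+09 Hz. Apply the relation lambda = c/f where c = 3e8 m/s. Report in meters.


lambda = c / f = 3.0000e+08 / 1.0160e+09 = 0.2953 m

0.2953 m


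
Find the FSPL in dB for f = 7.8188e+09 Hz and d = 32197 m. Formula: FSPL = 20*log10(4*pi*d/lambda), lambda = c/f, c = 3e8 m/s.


lambda = c / f = 3.0000e+08 / 7.8188e+09 = 0.03836906 m
FSPL = 20 * log10(4*pi*32197/0.03836906) = 140.5 dB

140.5 dB


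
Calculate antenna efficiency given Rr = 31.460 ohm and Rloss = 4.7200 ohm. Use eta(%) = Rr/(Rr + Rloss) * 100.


eta = 31.460 / (31.460 + 4.7200) * 100 = 86.95%

86.95%


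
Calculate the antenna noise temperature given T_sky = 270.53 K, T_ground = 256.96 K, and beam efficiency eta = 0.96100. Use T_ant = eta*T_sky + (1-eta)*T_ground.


T_ant = 0.96100 * 270.53 + (1 - 0.96100) * 256.96 = 270.0 K

270.0 K


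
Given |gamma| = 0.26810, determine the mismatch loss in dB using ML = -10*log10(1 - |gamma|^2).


ML = -10 * log10(1 - 0.26810^2) = -10 * log10(0.92812239) = 0.3239 dB

0.3239 dB


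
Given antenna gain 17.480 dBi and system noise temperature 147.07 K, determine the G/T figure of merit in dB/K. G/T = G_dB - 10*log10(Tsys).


G/T = 17.480 - 10*log10(147.07) = 17.480 - 21.67524 = -4.195 dB/K

-4.195 dB/K


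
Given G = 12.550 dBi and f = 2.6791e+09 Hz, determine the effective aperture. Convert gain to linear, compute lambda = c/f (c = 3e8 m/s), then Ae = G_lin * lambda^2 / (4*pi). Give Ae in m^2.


lambda = c / f = 3.0000e+08 / 2.6791e+09 = 0.1119779 m
G_linear = 10^(12.550/10) = 17.98871
Ae = G_linear * lambda^2 / (4*pi) = 17.98871 * 0.1119779^2 / (4*pi) = 0.01795 m^2

0.01795 m^2


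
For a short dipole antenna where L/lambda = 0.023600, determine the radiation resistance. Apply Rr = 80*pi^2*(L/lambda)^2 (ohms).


Rr = 80 * pi^2 * (0.023600)^2 = 80 * 9.869604 * 5.569600e-04 = 0.4398 ohm

0.4398 ohm


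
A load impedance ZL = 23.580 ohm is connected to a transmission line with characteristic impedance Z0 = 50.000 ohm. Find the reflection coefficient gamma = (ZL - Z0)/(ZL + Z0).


gamma = (23.580 - 50.000) / (23.580 + 50.000) = -0.3591

-0.3591


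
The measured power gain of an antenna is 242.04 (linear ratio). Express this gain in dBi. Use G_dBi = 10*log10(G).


G_dBi = 10 * log10(242.04) = 23.84 dBi

23.84 dBi


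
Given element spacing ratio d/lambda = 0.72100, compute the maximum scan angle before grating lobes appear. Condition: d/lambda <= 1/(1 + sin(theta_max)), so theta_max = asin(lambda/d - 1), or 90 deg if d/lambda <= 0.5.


lambda/d - 1 = 1/0.72100 - 1 = 0.3869626
theta_max = asin(0.3869626) = 22.77 deg

22.77 deg


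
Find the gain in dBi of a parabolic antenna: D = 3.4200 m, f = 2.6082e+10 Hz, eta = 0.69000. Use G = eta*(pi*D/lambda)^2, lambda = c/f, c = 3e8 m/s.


lambda = c / f = 3.0000e+08 / 2.6082e+10 = 0.01150219 m
G_linear = 0.69000 * (pi * 3.4200 / 0.01150219)^2 = 602060.3
G_dBi = 10 * log10(602060.3) = 57.80 dBi

57.80 dBi


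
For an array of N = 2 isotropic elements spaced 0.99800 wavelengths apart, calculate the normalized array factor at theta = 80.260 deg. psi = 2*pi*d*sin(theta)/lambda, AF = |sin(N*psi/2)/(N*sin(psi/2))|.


psi = 2*pi*0.99800*sin(80.260 deg) = 6.180232 rad
AF = |sin(2*6.180232/2) / (2*sin(6.180232/2))| = 0.9987

0.9987


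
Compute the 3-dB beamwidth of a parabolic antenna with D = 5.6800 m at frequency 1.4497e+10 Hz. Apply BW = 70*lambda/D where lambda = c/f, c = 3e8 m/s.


lambda = c / f = 3.0000e+08 / 1.4497e+10 = 0.02069394 m
BW = 70 * 0.02069394 / 5.6800 = 0.2550 deg

0.2550 deg


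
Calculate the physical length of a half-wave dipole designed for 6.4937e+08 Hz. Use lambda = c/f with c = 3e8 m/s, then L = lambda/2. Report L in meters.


lambda = c / f = 3.0000e+08 / 6.4937e+08 = 0.4619862 m
L = lambda / 2 = 0.4619862 / 2 = 0.2310 m

0.2310 m


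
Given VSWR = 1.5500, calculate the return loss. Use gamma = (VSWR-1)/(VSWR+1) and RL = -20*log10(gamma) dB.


gamma = (1.5500 - 1) / (1.5500 + 1) = 0.2156863
RL = -20 * log10(0.2156863) = 13.32 dB

13.32 dB


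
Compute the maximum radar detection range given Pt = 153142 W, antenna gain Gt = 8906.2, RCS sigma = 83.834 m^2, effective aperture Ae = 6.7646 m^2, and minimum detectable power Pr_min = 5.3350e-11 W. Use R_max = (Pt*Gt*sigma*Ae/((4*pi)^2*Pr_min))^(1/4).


R^4 = 153142*8906.2*83.834*6.7646 / ((4*pi)^2 * 5.3350e-11) = 9.181104e+19
R_max = 9.181104e+19^0.25 = 97887 m

97887 m


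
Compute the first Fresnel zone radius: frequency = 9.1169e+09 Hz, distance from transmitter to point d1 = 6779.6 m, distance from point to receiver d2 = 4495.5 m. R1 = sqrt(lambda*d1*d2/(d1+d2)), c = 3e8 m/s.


lambda = c / f = 3.0000e+08 / 9.1169e+09 = 0.03290592 m
R1 = sqrt(0.03290592 * 6779.6 * 4495.5 / (6779.6 + 4495.5)) = 9.431 m

9.431 m


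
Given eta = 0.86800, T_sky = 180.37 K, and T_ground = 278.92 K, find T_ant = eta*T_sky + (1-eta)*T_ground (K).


T_ant = 0.86800 * 180.37 + (1 - 0.86800) * 278.92 = 193.4 K

193.4 K


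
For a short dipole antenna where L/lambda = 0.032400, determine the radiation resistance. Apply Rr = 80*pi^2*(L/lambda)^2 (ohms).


Rr = 80 * pi^2 * (0.032400)^2 = 80 * 9.869604 * 1.049760e-03 = 0.8289 ohm

0.8289 ohm


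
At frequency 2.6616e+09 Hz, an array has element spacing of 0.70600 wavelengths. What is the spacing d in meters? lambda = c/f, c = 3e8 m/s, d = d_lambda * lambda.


lambda = c / f = 3.0000e+08 / 2.6616e+09 = 0.1127142 m
d = 0.70600 * 0.1127142 = 0.07958 m

0.07958 m


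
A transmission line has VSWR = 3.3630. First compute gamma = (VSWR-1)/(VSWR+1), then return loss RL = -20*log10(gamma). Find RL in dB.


gamma = (3.3630 - 1) / (3.3630 + 1) = 0.5415998
RL = -20 * log10(0.5415998) = 5.326 dB

5.326 dB


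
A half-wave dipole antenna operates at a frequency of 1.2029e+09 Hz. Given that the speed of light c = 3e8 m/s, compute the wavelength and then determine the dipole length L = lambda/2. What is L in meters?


lambda = c / f = 3.0000e+08 / 1.2029e+09 = 0.2493973 m
L = lambda / 2 = 0.2493973 / 2 = 0.1247 m

0.1247 m


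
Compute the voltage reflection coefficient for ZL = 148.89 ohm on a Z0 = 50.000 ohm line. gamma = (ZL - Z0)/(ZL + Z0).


gamma = (148.89 - 50.000) / (148.89 + 50.000) = 0.4972

0.4972


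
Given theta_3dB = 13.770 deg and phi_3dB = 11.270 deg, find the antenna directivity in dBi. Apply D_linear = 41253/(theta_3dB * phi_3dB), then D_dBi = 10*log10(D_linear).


D_linear = 41253 / (13.770 * 11.270) = 265.8261
D_dBi = 10 * log10(265.8261) = 24.25 dBi

24.25 dBi


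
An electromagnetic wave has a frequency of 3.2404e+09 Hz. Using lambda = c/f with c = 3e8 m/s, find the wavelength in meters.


lambda = c / f = 3.0000e+08 / 3.2404e+09 = 0.09258 m

0.09258 m


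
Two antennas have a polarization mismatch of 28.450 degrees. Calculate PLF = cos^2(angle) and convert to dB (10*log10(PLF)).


PLF_linear = cos^2(28.450 deg) = 0.7730510
PLF_dB = 10 * log10(0.7730510) = -1.118 dB

-1.118 dB


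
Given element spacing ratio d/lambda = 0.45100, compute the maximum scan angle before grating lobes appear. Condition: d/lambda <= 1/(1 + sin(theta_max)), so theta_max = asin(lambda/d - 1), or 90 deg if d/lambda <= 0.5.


lambda/d - 1 = 1/0.45100 - 1 = 1.217295 >= 1
d/lambda <= 0.5, so the array can scan to endfire without grating lobes: theta_max = 90 deg

90 deg


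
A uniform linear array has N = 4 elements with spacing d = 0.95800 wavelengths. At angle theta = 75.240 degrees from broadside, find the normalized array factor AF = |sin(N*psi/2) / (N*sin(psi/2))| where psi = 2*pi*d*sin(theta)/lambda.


psi = 2*pi*0.95800*sin(75.240 deg) = 5.820664 rad
AF = |sin(4*5.820664/2) / (4*sin(5.820664/2))| = 0.8711

0.8711


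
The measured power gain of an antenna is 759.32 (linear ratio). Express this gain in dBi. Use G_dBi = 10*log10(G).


G_dBi = 10 * log10(759.32) = 28.80 dBi

28.80 dBi


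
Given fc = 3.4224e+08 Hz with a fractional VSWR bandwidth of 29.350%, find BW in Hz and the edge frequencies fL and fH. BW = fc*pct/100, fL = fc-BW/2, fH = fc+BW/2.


BW = 3.4224e+08 * 29.350/100 = 1.004474e+08 Hz
fL = 3.4224e+08 - 1.004474e+08/2 = 2.920e+08 Hz
fH = 3.4224e+08 + 1.004474e+08/2 = 3.925e+08 Hz

BW=1.004e+08 Hz, fL=2.920e+08 Hz, fH=3.925e+08 Hz


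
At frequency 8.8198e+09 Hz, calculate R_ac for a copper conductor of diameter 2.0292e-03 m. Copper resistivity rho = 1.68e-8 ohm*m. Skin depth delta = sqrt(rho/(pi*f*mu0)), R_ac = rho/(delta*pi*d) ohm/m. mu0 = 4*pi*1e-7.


delta = sqrt(1.68e-8 / (pi * 8.8198e+09 * 4*pi*1e-7)) = 6.946170e-07 m
R_ac = 1.68e-8 / (6.946170e-07 * pi * 2.0292e-03) = 3.794 ohm/m

3.794 ohm/m


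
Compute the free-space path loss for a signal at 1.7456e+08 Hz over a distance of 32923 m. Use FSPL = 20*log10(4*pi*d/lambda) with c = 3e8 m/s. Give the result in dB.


lambda = c / f = 3.0000e+08 / 1.7456e+08 = 1.718607 m
FSPL = 20 * log10(4*pi*32923/1.718607) = 107.6 dB

107.6 dB


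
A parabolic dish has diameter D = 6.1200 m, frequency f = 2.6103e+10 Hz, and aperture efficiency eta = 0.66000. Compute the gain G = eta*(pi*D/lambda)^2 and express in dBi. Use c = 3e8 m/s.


lambda = c / f = 3.0000e+08 / 2.6103e+10 = 0.01149293 m
G_linear = 0.66000 * (pi * 6.1200 / 0.01149293)^2 = 1.847077e+06
G_dBi = 10 * log10(1.847077e+06) = 62.66 dBi

62.66 dBi


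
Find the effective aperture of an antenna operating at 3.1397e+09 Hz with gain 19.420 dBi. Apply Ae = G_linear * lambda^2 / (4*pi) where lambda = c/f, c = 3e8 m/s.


lambda = c / f = 3.0000e+08 / 3.1397e+09 = 0.09555053 m
G_linear = 10^(19.420/10) = 87.49838
Ae = G_linear * lambda^2 / (4*pi) = 87.49838 * 0.09555053^2 / (4*pi) = 0.06357 m^2

0.06357 m^2


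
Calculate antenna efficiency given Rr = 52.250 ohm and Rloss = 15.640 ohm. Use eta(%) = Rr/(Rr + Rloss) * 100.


eta = 52.250 / (52.250 + 15.640) * 100 = 76.96%

76.96%


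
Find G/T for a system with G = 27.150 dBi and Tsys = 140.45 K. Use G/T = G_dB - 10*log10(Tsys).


G/T = 27.150 - 10*log10(140.45) = 27.150 - 21.47522 = 5.675 dB/K

5.675 dB/K


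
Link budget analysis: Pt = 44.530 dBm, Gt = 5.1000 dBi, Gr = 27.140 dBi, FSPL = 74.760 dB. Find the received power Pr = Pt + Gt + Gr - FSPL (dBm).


Pr = 44.530 + 5.1000 + 27.140 - 74.760 = 2.01 dBm

2.01 dBm


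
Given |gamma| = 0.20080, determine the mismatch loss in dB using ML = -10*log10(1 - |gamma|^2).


ML = -10 * log10(1 - 0.20080^2) = -10 * log10(0.95967936) = 0.1787 dB

0.1787 dB


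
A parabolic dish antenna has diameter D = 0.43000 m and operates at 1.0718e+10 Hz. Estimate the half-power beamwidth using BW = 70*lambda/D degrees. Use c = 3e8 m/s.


lambda = c / f = 3.0000e+08 / 1.0718e+10 = 0.02799030 m
BW = 70 * 0.02799030 / 0.43000 = 4.557 deg

4.557 deg


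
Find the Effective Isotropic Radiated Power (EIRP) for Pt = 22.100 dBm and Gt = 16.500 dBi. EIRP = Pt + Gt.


EIRP = Pt + Gt = 22.100 + 16.500 = 38.60 dBm

38.60 dBm


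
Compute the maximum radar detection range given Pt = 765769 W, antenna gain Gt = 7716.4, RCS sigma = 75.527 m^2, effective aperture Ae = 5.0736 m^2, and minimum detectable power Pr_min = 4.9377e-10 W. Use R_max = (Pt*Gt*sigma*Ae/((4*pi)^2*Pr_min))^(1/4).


R^4 = 765769*7716.4*75.527*5.0736 / ((4*pi)^2 * 4.9377e-10) = 2.903933e+19
R_max = 2.903933e+19^0.25 = 73409 m

73409 m


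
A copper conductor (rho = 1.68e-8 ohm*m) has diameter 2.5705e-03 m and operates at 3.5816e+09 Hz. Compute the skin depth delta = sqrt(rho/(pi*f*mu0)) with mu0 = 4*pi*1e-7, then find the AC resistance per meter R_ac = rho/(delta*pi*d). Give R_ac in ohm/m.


delta = sqrt(1.68e-8 / (pi * 3.5816e+09 * 4*pi*1e-7)) = 1.090024e-06 m
R_ac = 1.68e-8 / (1.090024e-06 * pi * 2.5705e-03) = 1.909 ohm/m

1.909 ohm/m


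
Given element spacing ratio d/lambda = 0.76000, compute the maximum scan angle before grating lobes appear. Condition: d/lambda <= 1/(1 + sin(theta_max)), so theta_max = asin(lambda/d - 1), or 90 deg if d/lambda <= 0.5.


lambda/d - 1 = 1/0.76000 - 1 = 0.3157895
theta_max = asin(0.3157895) = 18.41 deg

18.41 deg


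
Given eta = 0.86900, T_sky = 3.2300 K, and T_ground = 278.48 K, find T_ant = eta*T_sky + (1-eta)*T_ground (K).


T_ant = 0.86900 * 3.2300 + (1 - 0.86900) * 278.48 = 39.29 K

39.29 K


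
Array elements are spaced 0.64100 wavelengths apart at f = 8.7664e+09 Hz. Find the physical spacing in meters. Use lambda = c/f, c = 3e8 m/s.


lambda = c / f = 3.0000e+08 / 8.7664e+09 = 0.03422157 m
d = 0.64100 * 0.03422157 = 0.02194 m

0.02194 m


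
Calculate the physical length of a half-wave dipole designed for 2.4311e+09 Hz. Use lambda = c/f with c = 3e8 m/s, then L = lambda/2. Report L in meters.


lambda = c / f = 3.0000e+08 / 2.4311e+09 = 0.1234009 m
L = lambda / 2 = 0.1234009 / 2 = 0.06170 m

0.06170 m


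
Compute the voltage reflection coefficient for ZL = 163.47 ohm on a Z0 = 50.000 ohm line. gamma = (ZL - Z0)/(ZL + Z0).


gamma = (163.47 - 50.000) / (163.47 + 50.000) = 0.5316

0.5316


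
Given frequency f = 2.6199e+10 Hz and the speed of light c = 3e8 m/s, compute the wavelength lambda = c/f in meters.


lambda = c / f = 3.0000e+08 / 2.6199e+10 = 0.01145 m

0.01145 m


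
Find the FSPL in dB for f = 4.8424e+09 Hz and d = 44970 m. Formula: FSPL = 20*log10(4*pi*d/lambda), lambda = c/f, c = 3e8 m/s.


lambda = c / f = 3.0000e+08 / 4.8424e+09 = 0.06195275 m
FSPL = 20 * log10(4*pi*44970/0.06195275) = 139.2 dB

139.2 dB


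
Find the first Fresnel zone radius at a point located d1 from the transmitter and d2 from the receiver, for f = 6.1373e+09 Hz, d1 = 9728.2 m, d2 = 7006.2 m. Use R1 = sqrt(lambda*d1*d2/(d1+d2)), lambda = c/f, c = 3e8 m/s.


lambda = c / f = 3.0000e+08 / 6.1373e+09 = 0.04888143 m
R1 = sqrt(0.04888143 * 9728.2 * 7006.2 / (9728.2 + 7006.2)) = 14.11 m

14.11 m


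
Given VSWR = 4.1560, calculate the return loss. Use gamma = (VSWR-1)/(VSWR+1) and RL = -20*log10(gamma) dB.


gamma = (4.1560 - 1) / (4.1560 + 1) = 0.6121024
RL = -20 * log10(0.6121024) = 4.264 dB

4.264 dB


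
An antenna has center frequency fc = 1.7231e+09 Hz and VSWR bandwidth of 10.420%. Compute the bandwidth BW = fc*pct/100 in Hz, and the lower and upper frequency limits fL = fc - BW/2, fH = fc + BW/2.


BW = 1.7231e+09 * 10.420/100 = 1.795470e+08 Hz
fL = 1.7231e+09 - 1.795470e+08/2 = 1.633e+09 Hz
fH = 1.7231e+09 + 1.795470e+08/2 = 1.813e+09 Hz

BW=1.795e+08 Hz, fL=1.633e+09 Hz, fH=1.813e+09 Hz


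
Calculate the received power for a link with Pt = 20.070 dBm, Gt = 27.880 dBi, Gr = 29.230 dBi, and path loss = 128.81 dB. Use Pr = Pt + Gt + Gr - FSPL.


Pr = 20.070 + 27.880 + 29.230 - 128.81 = -51.63 dBm

-51.63 dBm


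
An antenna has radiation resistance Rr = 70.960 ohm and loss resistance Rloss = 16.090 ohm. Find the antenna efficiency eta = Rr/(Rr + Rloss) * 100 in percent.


eta = 70.960 / (70.960 + 16.090) * 100 = 81.52%

81.52%


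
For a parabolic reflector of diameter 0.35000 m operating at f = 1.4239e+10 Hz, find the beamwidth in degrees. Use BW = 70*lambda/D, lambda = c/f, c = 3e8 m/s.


lambda = c / f = 3.0000e+08 / 1.4239e+10 = 0.02106890 m
BW = 70 * 0.02106890 / 0.35000 = 4.214 deg

4.214 deg


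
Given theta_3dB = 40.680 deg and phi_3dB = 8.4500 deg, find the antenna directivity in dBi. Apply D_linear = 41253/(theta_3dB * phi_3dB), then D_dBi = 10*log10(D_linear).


D_linear = 41253 / (40.680 * 8.4500) = 120.0101
D_dBi = 10 * log10(120.0101) = 20.79 dBi

20.79 dBi


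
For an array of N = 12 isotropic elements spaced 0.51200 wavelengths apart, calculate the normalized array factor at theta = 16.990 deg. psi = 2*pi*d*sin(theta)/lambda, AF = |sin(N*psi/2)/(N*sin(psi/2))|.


psi = 2*pi*0.51200*sin(16.990 deg) = 0.9400202 rad
AF = |sin(12*0.9400202/2) / (12*sin(0.9400202/2))| = 0.1103

0.1103


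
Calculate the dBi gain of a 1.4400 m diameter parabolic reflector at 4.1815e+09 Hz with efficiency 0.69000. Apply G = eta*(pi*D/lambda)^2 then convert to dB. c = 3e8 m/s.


lambda = c / f = 3.0000e+08 / 4.1815e+09 = 0.07174459 m
G_linear = 0.69000 * (pi * 1.4400 / 0.07174459)^2 = 2743.440
G_dBi = 10 * log10(2743.440) = 34.38 dBi

34.38 dBi


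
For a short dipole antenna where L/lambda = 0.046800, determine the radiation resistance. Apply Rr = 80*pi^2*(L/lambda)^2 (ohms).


Rr = 80 * pi^2 * (0.046800)^2 = 80 * 9.869604 * 2.190240e-03 = 1.729 ohm

1.729 ohm


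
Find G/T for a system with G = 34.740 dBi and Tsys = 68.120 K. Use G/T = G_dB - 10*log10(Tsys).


G/T = 34.740 - 10*log10(68.120) = 34.740 - 18.33275 = 16.41 dB/K

16.41 dB/K


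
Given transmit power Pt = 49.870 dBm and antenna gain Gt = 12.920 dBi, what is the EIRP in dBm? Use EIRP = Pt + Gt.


EIRP = Pt + Gt = 49.870 + 12.920 = 62.79 dBm

62.79 dBm


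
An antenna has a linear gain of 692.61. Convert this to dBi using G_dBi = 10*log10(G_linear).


G_dBi = 10 * log10(692.61) = 28.40 dBi

28.40 dBi


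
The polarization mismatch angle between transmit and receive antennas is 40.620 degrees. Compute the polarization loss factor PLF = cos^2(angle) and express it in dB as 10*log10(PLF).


PLF_linear = cos^2(40.620 deg) = 0.5761479
PLF_dB = 10 * log10(0.5761479) = -2.395 dB

-2.395 dB


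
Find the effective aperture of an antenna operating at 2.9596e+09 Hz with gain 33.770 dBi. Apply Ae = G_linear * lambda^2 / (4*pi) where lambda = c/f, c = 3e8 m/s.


lambda = c / f = 3.0000e+08 / 2.9596e+09 = 0.1013650 m
G_linear = 10^(33.770/10) = 2382.319
Ae = G_linear * lambda^2 / (4*pi) = 2382.319 * 0.1013650^2 / (4*pi) = 1.948 m^2

1.948 m^2


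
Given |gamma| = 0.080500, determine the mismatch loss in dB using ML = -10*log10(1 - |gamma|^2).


ML = -10 * log10(1 - 0.080500^2) = -10 * log10(0.99351975) = 0.02823 dB

0.02823 dB


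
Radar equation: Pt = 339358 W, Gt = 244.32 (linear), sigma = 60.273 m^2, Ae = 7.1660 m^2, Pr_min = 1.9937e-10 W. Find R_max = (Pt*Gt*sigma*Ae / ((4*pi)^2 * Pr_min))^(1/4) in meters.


R^4 = 339358*244.32*60.273*7.1660 / ((4*pi)^2 * 1.9937e-10) = 1.137463e+18
R_max = 1.137463e+18^0.25 = 32658 m

32658 m


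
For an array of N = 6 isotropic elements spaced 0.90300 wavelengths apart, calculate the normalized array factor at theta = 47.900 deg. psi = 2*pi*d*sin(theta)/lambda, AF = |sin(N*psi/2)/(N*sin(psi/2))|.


psi = 2*pi*0.90300*sin(47.900 deg) = 4.209760 rad
AF = |sin(6*4.209760/2) / (6*sin(4.209760/2))| = 0.01217

0.01217


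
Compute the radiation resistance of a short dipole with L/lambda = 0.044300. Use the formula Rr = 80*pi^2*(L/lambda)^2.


Rr = 80 * pi^2 * (0.044300)^2 = 80 * 9.869604 * 1.962490e-03 = 1.550 ohm

1.550 ohm


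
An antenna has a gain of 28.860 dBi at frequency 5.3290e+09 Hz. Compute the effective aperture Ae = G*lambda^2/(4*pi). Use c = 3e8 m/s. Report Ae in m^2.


lambda = c / f = 3.0000e+08 / 5.3290e+09 = 0.05629574 m
G_linear = 10^(28.860/10) = 769.1304
Ae = G_linear * lambda^2 / (4*pi) = 769.1304 * 0.05629574^2 / (4*pi) = 0.1940 m^2

0.1940 m^2


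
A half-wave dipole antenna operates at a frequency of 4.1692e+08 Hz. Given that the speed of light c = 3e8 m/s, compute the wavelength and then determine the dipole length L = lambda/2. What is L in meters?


lambda = c / f = 3.0000e+08 / 4.1692e+08 = 0.7195625 m
L = lambda / 2 = 0.7195625 / 2 = 0.3598 m

0.3598 m


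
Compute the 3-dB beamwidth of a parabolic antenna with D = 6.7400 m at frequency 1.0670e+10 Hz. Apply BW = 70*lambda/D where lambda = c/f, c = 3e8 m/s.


lambda = c / f = 3.0000e+08 / 1.0670e+10 = 0.02811621 m
BW = 70 * 0.02811621 / 6.7400 = 0.2920 deg

0.2920 deg


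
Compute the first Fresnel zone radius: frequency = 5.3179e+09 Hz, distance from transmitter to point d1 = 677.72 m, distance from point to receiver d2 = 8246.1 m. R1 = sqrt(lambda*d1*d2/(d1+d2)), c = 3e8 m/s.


lambda = c / f = 3.0000e+08 / 5.3179e+09 = 0.05641325 m
R1 = sqrt(0.05641325 * 677.72 * 8246.1 / (677.72 + 8246.1)) = 5.944 m

5.944 m


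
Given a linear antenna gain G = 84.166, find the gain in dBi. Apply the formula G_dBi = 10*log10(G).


G_dBi = 10 * log10(84.166) = 19.25 dBi

19.25 dBi


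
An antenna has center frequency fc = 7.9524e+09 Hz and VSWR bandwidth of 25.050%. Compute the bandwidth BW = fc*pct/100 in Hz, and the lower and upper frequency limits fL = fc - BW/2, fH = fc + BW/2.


BW = 7.9524e+09 * 25.050/100 = 1.992076e+09 Hz
fL = 7.9524e+09 - 1.992076e+09/2 = 6.956e+09 Hz
fH = 7.9524e+09 + 1.992076e+09/2 = 8.948e+09 Hz

BW=1.992e+09 Hz, fL=6.956e+09 Hz, fH=8.948e+09 Hz


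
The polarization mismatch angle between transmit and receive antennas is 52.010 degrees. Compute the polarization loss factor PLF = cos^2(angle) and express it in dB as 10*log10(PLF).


PLF_linear = cos^2(52.010 deg) = 0.3788697
PLF_dB = 10 * log10(0.3788697) = -4.215 dB

-4.215 dB


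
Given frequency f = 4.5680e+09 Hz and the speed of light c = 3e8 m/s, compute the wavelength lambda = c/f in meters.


lambda = c / f = 3.0000e+08 / 4.5680e+09 = 0.06567 m

0.06567 m


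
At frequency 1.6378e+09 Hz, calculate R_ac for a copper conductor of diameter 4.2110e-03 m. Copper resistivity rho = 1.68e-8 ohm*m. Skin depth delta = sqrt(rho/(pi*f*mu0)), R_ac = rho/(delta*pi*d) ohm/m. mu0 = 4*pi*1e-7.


delta = sqrt(1.68e-8 / (pi * 1.6378e+09 * 4*pi*1e-7)) = 1.611923e-06 m
R_ac = 1.68e-8 / (1.611923e-06 * pi * 4.2110e-03) = 0.7878 ohm/m

0.7878 ohm/m


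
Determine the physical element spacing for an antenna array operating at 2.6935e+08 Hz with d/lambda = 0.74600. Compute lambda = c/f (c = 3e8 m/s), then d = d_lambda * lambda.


lambda = c / f = 3.0000e+08 / 2.6935e+08 = 1.113792 m
d = 0.74600 * 1.113792 = 0.8309 m

0.8309 m


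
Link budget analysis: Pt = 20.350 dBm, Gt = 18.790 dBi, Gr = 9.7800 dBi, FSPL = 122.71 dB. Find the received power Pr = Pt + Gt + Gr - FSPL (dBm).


Pr = 20.350 + 18.790 + 9.7800 - 122.71 = -73.79 dBm

-73.79 dBm


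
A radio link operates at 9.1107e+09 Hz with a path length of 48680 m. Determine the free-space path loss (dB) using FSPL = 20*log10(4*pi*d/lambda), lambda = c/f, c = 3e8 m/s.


lambda = c / f = 3.0000e+08 / 9.1107e+09 = 0.03292832 m
FSPL = 20 * log10(4*pi*48680/0.03292832) = 145.4 dB

145.4 dB


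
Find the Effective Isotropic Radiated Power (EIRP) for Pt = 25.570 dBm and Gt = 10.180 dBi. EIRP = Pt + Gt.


EIRP = Pt + Gt = 25.570 + 10.180 = 35.75 dBm

35.75 dBm


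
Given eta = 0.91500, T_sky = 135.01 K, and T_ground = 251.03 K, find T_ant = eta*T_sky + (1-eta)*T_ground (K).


T_ant = 0.91500 * 135.01 + (1 - 0.91500) * 251.03 = 144.9 K

144.9 K


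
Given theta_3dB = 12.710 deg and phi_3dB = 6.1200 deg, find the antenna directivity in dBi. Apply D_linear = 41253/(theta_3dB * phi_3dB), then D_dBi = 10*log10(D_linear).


D_linear = 41253 / (12.710 * 6.1200) = 530.3451
D_dBi = 10 * log10(530.3451) = 27.25 dBi

27.25 dBi


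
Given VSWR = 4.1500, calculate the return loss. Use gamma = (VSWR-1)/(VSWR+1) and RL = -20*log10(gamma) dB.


gamma = (4.1500 - 1) / (4.1500 + 1) = 0.6116505
RL = -20 * log10(0.6116505) = 4.270 dB

4.270 dB


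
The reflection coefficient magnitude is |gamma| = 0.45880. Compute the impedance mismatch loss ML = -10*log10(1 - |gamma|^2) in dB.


ML = -10 * log10(1 - 0.45880^2) = -10 * log10(0.78950256) = 1.026 dB

1.026 dB


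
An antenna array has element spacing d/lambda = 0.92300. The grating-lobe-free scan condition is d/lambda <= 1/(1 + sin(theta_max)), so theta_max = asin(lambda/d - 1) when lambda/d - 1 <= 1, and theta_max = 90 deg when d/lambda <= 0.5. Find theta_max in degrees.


lambda/d - 1 = 1/0.92300 - 1 = 0.08342362
theta_max = asin(0.08342362) = 4.785 deg

4.785 deg


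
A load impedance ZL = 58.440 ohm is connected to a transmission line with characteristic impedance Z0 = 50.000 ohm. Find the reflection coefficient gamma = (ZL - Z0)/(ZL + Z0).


gamma = (58.440 - 50.000) / (58.440 + 50.000) = 0.07783

0.07783


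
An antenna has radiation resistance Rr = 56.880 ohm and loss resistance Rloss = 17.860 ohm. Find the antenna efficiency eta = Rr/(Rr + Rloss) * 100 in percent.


eta = 56.880 / (56.880 + 17.860) * 100 = 76.10%

76.10%


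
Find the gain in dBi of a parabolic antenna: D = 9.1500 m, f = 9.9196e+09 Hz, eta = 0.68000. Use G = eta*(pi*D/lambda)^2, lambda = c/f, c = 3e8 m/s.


lambda = c / f = 3.0000e+08 / 9.9196e+09 = 0.03024315 m
G_linear = 0.68000 * (pi * 9.1500 / 0.03024315)^2 = 614323.0
G_dBi = 10 * log10(614323.0) = 57.88 dBi

57.88 dBi


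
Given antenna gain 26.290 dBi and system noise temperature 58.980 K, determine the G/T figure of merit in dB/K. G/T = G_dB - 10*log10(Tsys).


G/T = 26.290 - 10*log10(58.980) = 26.290 - 17.70705 = 8.583 dB/K

8.583 dB/K


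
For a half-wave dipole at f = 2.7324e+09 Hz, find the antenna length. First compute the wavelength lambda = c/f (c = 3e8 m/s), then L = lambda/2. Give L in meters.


lambda = c / f = 3.0000e+08 / 2.7324e+09 = 0.1097936 m
L = lambda / 2 = 0.1097936 / 2 = 0.05490 m

0.05490 m


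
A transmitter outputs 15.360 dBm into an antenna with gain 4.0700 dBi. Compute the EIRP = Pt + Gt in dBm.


EIRP = Pt + Gt = 15.360 + 4.0700 = 19.43 dBm

19.43 dBm


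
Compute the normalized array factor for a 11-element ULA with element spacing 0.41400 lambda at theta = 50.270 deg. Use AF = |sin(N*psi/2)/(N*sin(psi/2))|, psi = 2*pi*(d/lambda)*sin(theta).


psi = 2*pi*0.41400*sin(50.270 deg) = 2.000522 rad
AF = |sin(11*2.000522/2) / (11*sin(2.000522/2))| = 0.1080

0.1080


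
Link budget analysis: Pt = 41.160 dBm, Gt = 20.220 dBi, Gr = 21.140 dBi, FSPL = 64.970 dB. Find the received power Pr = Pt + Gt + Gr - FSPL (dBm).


Pr = 41.160 + 20.220 + 21.140 - 64.970 = 17.55 dBm

17.55 dBm


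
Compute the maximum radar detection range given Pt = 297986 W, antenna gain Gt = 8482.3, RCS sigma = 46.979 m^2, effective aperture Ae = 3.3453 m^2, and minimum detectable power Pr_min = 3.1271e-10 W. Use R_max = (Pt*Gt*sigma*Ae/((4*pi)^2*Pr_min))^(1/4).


R^4 = 297986*8482.3*46.979*3.3453 / ((4*pi)^2 * 3.1271e-10) = 8.044274e+18
R_max = 8.044274e+18^0.25 = 53256 m

53256 m


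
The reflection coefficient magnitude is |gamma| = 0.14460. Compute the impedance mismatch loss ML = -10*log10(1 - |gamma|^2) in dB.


ML = -10 * log10(1 - 0.14460^2) = -10 * log10(0.97909084) = 0.09177 dB

0.09177 dB


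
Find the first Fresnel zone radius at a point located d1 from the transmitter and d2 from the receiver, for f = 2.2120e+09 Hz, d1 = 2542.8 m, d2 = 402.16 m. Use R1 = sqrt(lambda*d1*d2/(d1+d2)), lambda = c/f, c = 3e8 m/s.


lambda = c / f = 3.0000e+08 / 2.2120e+09 = 0.1356239 m
R1 = sqrt(0.1356239 * 2542.8 * 402.16 / (2542.8 + 402.16)) = 6.863 m

6.863 m


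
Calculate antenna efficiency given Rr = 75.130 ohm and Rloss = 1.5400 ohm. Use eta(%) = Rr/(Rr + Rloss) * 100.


eta = 75.130 / (75.130 + 1.5400) * 100 = 97.99%

97.99%


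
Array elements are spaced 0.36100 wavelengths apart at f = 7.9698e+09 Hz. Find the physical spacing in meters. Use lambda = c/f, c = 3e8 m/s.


lambda = c / f = 3.0000e+08 / 7.9698e+09 = 0.03764210 m
d = 0.36100 * 0.03764210 = 0.01359 m

0.01359 m


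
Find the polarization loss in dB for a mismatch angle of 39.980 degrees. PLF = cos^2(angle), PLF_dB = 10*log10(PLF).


PLF_linear = cos^2(39.980 deg) = 0.5871678
PLF_dB = 10 * log10(0.5871678) = -2.312 dB

-2.312 dB


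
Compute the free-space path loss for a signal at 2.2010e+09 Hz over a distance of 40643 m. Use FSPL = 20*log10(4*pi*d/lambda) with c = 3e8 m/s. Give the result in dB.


lambda = c / f = 3.0000e+08 / 2.2010e+09 = 0.1363017 m
FSPL = 20 * log10(4*pi*40643/0.1363017) = 131.5 dB

131.5 dB


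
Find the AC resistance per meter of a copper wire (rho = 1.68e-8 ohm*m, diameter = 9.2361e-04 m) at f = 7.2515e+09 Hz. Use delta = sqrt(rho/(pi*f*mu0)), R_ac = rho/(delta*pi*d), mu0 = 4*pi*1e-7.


delta = sqrt(1.68e-8 / (pi * 7.2515e+09 * 4*pi*1e-7)) = 7.660566e-07 m
R_ac = 1.68e-8 / (7.660566e-07 * pi * 9.2361e-04) = 7.558 ohm/m

7.558 ohm/m


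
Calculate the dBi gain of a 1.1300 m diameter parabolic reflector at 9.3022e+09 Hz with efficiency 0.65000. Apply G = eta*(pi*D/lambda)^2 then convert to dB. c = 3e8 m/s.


lambda = c / f = 3.0000e+08 / 9.3022e+09 = 0.03225044 m
G_linear = 0.65000 * (pi * 1.1300 / 0.03225044)^2 = 7875.873
G_dBi = 10 * log10(7875.873) = 38.96 dBi

38.96 dBi


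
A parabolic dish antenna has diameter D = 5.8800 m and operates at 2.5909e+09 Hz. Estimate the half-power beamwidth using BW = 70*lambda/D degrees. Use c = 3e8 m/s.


lambda = c / f = 3.0000e+08 / 2.5909e+09 = 0.1157899 m
BW = 70 * 0.1157899 / 5.8800 = 1.378 deg

1.378 deg


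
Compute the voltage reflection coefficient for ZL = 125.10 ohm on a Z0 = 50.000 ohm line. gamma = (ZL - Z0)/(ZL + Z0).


gamma = (125.10 - 50.000) / (125.10 + 50.000) = 0.4289

0.4289


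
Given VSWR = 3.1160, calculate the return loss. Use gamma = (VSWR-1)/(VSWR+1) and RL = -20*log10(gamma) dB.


gamma = (3.1160 - 1) / (3.1160 + 1) = 0.5140914
RL = -20 * log10(0.5140914) = 5.779 dB

5.779 dB


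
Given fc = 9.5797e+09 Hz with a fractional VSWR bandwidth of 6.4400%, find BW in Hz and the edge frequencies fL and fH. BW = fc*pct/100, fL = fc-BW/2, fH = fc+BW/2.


BW = 9.5797e+09 * 6.4400/100 = 6.169327e+08 Hz
fL = 9.5797e+09 - 6.169327e+08/2 = 9.271e+09 Hz
fH = 9.5797e+09 + 6.169327e+08/2 = 9.888e+09 Hz

BW=6.169e+08 Hz, fL=9.271e+09 Hz, fH=9.888e+09 Hz


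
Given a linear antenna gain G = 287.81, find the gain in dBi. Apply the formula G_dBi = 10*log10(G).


G_dBi = 10 * log10(287.81) = 24.59 dBi

24.59 dBi


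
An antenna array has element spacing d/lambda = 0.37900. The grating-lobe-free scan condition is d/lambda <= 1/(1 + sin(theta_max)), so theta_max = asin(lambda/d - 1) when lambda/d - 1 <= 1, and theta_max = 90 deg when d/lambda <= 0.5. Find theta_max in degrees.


lambda/d - 1 = 1/0.37900 - 1 = 1.638522 >= 1
d/lambda <= 0.5, so the array can scan to endfire without grating lobes: theta_max = 90 deg

90 deg


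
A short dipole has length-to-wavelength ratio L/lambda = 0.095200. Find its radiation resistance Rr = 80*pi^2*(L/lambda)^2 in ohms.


Rr = 80 * pi^2 * (0.095200)^2 = 80 * 9.869604 * 9.063040e-03 = 7.156 ohm

7.156 ohm


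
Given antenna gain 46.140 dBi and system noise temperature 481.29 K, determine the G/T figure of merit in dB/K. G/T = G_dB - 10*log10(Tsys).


G/T = 46.140 - 10*log10(481.29) = 46.140 - 26.82407 = 19.32 dB/K

19.32 dB/K


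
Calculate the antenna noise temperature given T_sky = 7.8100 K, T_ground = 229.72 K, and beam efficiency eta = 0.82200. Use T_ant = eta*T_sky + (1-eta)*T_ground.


T_ant = 0.82200 * 7.8100 + (1 - 0.82200) * 229.72 = 47.31 K

47.31 K


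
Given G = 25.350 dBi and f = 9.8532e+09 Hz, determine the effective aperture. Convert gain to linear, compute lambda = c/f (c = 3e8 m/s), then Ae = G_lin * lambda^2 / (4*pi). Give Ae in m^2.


lambda = c / f = 3.0000e+08 / 9.8532e+09 = 0.03044696 m
G_linear = 10^(25.350/10) = 342.7678
Ae = G_linear * lambda^2 / (4*pi) = 342.7678 * 0.03044696^2 / (4*pi) = 0.02529 m^2

0.02529 m^2


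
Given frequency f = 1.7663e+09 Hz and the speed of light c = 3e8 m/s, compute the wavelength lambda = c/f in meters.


lambda = c / f = 3.0000e+08 / 1.7663e+09 = 0.1698 m

0.1698 m


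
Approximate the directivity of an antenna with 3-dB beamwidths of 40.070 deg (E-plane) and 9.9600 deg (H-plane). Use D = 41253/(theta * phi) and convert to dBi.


D_linear = 41253 / (40.070 * 9.9600) = 103.3658
D_dBi = 10 * log10(103.3658) = 20.14 dBi

20.14 dBi


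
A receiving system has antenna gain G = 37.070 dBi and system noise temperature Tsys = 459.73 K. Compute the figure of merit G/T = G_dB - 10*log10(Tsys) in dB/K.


G/T = 37.070 - 10*log10(459.73) = 37.070 - 26.62503 = 10.44 dB/K

10.44 dB/K


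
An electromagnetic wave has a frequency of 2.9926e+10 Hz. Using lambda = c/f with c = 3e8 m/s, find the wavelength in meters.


lambda = c / f = 3.0000e+08 / 2.9926e+10 = 0.01002 m

0.01002 m


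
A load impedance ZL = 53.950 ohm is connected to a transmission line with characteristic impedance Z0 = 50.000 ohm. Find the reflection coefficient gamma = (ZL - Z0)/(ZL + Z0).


gamma = (53.950 - 50.000) / (53.950 + 50.000) = 0.03800

0.03800


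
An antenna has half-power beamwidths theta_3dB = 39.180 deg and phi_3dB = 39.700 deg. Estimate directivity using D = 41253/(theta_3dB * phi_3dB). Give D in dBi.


D_linear = 41253 / (39.180 * 39.700) = 26.52165
D_dBi = 10 * log10(26.52165) = 14.24 dBi

14.24 dBi


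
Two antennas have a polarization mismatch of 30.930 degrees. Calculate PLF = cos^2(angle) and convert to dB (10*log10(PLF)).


PLF_linear = cos^2(30.930 deg) = 0.7358138
PLF_dB = 10 * log10(0.7358138) = -1.332 dB

-1.332 dB


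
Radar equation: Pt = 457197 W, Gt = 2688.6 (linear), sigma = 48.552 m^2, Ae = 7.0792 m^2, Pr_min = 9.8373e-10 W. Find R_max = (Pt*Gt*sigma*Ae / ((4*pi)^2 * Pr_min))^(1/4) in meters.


R^4 = 457197*2688.6*48.552*7.0792 / ((4*pi)^2 * 9.8373e-10) = 2.719726e+18
R_max = 2.719726e+18^0.25 = 40610 m

40610 m


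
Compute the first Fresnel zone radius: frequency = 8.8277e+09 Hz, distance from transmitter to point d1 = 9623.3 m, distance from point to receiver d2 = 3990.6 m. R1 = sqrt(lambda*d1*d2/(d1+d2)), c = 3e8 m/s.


lambda = c / f = 3.0000e+08 / 8.8277e+09 = 0.03398394 m
R1 = sqrt(0.03398394 * 9623.3 * 3990.6 / (9623.3 + 3990.6)) = 9.791 m

9.791 m


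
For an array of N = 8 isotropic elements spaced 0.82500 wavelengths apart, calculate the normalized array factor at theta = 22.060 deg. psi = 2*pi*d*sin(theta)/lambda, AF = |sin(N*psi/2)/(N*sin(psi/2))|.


psi = 2*pi*0.82500*sin(22.060 deg) = 1.946853 rad
AF = |sin(8*1.946853/2) / (8*sin(1.946853/2))| = 0.1508

0.1508


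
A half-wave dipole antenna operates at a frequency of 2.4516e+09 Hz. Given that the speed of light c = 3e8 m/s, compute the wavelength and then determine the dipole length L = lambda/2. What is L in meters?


lambda = c / f = 3.0000e+08 / 2.4516e+09 = 0.1223691 m
L = lambda / 2 = 0.1223691 / 2 = 0.06118 m

0.06118 m


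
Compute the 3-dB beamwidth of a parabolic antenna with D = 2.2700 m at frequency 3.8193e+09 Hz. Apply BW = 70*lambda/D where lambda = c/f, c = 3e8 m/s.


lambda = c / f = 3.0000e+08 / 3.8193e+09 = 0.07854843 m
BW = 70 * 0.07854843 / 2.2700 = 2.422 deg

2.422 deg


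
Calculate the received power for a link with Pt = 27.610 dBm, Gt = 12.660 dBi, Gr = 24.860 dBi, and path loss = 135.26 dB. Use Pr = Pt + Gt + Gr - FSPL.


Pr = 27.610 + 12.660 + 24.860 - 135.26 = -70.13 dBm

-70.13 dBm


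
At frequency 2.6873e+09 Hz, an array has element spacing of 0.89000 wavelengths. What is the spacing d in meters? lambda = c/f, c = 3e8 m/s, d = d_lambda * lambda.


lambda = c / f = 3.0000e+08 / 2.6873e+09 = 0.1116362 m
d = 0.89000 * 0.1116362 = 0.09936 m

0.09936 m


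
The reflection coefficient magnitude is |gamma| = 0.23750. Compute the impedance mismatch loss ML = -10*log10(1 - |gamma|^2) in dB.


ML = -10 * log10(1 - 0.23750^2) = -10 * log10(0.94359375) = 0.2521 dB

0.2521 dB


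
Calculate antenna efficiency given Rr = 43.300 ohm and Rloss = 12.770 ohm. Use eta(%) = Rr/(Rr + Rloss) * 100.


eta = 43.300 / (43.300 + 12.770) * 100 = 77.22%

77.22%


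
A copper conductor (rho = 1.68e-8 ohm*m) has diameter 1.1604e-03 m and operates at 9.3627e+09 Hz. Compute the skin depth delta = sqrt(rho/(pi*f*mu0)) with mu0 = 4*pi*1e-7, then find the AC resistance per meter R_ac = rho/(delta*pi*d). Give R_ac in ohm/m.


delta = sqrt(1.68e-8 / (pi * 9.3627e+09 * 4*pi*1e-7)) = 6.741774e-07 m
R_ac = 1.68e-8 / (6.741774e-07 * pi * 1.1604e-03) = 6.836 ohm/m

6.836 ohm/m


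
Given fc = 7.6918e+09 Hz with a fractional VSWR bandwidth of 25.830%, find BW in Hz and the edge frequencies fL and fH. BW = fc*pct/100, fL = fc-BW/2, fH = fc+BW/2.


BW = 7.6918e+09 * 25.830/100 = 1.986792e+09 Hz
fL = 7.6918e+09 - 1.986792e+09/2 = 6.698e+09 Hz
fH = 7.6918e+09 + 1.986792e+09/2 = 8.685e+09 Hz

BW=1.987e+09 Hz, fL=6.698e+09 Hz, fH=8.685e+09 Hz


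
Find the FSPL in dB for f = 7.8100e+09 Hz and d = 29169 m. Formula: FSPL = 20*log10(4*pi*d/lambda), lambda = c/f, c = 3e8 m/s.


lambda = c / f = 3.0000e+08 / 7.8100e+09 = 0.03841229 m
FSPL = 20 * log10(4*pi*29169/0.03841229) = 139.6 dB

139.6 dB


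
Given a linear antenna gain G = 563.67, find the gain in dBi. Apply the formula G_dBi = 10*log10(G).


G_dBi = 10 * log10(563.67) = 27.51 dBi

27.51 dBi


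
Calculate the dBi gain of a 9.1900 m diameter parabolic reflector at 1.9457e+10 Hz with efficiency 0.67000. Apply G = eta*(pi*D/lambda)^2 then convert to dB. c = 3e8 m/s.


lambda = c / f = 3.0000e+08 / 1.9457e+10 = 0.01541862 m
G_linear = 0.67000 * (pi * 9.1900 / 0.01541862)^2 = 2.349171e+06
G_dBi = 10 * log10(2.349171e+06) = 63.71 dBi

63.71 dBi


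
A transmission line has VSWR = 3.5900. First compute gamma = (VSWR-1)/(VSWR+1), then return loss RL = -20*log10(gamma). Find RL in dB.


gamma = (3.5900 - 1) / (3.5900 + 1) = 0.5642702
RL = -20 * log10(0.5642702) = 4.970 dB

4.970 dB


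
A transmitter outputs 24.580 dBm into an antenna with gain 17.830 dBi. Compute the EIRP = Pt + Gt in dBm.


EIRP = Pt + Gt = 24.580 + 17.830 = 42.41 dBm

42.41 dBm


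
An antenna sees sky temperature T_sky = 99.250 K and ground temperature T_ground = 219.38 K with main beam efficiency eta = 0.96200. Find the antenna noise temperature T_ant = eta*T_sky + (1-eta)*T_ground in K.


T_ant = 0.96200 * 99.250 + (1 - 0.96200) * 219.38 = 103.8 K

103.8 K


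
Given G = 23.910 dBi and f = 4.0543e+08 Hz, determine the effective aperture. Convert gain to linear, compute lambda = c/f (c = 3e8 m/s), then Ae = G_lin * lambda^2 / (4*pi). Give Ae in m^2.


lambda = c / f = 3.0000e+08 / 4.0543e+08 = 0.7399551 m
G_linear = 10^(23.910/10) = 246.0368
Ae = G_linear * lambda^2 / (4*pi) = 246.0368 * 0.7399551^2 / (4*pi) = 10.72 m^2

10.72 m^2


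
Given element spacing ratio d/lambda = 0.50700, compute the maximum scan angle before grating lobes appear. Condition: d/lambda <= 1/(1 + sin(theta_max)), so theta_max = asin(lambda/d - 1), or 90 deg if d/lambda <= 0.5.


lambda/d - 1 = 1/0.50700 - 1 = 0.9723866
theta_max = asin(0.9723866) = 76.50 deg

76.50 deg
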